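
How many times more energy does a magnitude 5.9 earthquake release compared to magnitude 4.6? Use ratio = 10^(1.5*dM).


M2 - M1 = 5.9 - 4.6 = 1.3
1.5 * 1.3 = 1.95
ratio = 10^1.95 = 89.13

89.13


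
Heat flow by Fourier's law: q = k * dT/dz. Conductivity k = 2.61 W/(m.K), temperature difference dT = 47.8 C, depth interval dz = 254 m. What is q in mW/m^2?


q = k * dT / dz * 1000
= 2.61 * 47.8 / 254 * 1000
= 0.491173 * 1000
= 491.1732 mW/m^2

491.1732


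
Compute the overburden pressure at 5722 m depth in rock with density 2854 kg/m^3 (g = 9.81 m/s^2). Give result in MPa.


P = rho * g * z / 1e6
= 2854 * 9.81 * 5722 / 1e6
= 160203068.28 / 1e6
= 160.2031 MPa

160.2031


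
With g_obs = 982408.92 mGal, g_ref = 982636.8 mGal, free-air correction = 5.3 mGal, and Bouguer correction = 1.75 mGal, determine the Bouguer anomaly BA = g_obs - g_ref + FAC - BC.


BA = g_obs - g_ref + FAC - BC
= 982408.92 - 982636.8 + 5.3 - 1.75
= -224.33 mGal

-224.33


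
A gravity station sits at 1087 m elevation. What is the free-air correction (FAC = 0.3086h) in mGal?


FAC = 0.3086 * h
= 0.3086 * 1087
= 335.4482 mGal

335.4482


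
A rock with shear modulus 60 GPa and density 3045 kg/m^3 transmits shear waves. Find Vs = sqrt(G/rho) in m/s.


Convert G to Pa: G = 60e9 Pa
Compute G/rho = 60e9 / 3045 = 19704433.4975
Vs = sqrt(19704433.4975) = 4438.97 m/s

4438.97


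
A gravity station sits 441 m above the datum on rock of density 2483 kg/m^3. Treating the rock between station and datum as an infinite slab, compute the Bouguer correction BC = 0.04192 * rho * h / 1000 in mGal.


BC = 0.04192 * rho * h / 1000
= 0.04192 * 2483 * 441 / 1000
= 45.9025 mGal

45.9025


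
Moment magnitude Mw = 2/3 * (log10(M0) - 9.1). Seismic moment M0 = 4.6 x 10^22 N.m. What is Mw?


log10(M0) = log10(4.6 x 10^22) = 22.6628
Mw = 2/3 * (22.6628 - 9.1)
= 2/3 * 13.5628
= 9.04

9.04


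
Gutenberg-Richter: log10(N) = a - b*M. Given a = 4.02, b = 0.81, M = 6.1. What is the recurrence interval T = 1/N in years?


log10(N) = 4.02 - 0.81*6.1 = -0.921
N = 10^-0.921 = 0.11995
T = 1/N = 1/0.11995 = 8.3368 years

8.3368


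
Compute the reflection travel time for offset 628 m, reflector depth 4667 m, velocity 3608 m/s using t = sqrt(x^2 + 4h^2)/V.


x^2 + 4h^2 = 628^2 + 4*4667^2 = 394384 + 87123556 = 87517940
sqrt(87517940) = 9355.1024
t = 9355.1024 / 3608 = 2.5929 s

2.5929


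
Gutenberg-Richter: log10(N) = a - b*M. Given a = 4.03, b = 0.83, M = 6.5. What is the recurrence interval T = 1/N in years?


log10(N) = 4.03 - 0.83*6.5 = -1.365
N = 10^-1.365 = 0.043152
T = 1/N = 1/0.043152 = 23.1739 years

23.1739


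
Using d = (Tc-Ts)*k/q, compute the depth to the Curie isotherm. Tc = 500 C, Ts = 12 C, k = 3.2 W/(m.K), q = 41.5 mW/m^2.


T_Curie - T_surf = 500 - 12 = 488 C
Convert q to W/m^2: 41.5 mW/m^2 = 0.0415 W/m^2
d = 488 * 3.2 / 0.0415 = 37628.92 m

37628.92


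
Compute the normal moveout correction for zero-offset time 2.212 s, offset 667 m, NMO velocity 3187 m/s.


x/Vnmo = 667/3187 = 0.209288
(x/Vnmo)^2 = 0.043801
t0^2 = 4.892944
sqrt(4.892944 + 0.043801) = 2.221879
dt = 2.221879 - 2.212 = 0.009879

0.009879


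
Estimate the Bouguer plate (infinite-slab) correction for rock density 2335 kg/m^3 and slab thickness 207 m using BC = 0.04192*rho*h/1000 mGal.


BC = 0.04192 * rho * h / 1000
= 0.04192 * 2335 * 207 / 1000
= 20.2618 mGal

20.2618


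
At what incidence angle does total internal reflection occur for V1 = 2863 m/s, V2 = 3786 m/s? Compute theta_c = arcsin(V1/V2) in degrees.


V1/V2 = 2863/3786 = 0.756207
theta_c = arcsin(0.756207) = 49.131 degrees

49.131


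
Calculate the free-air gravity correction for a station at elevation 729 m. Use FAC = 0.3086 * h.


FAC = 0.3086 * h
= 0.3086 * 729
= 224.9694 mGal

224.9694


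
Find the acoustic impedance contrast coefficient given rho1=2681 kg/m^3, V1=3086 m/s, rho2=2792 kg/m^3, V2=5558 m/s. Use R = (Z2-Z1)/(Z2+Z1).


Z1 = 2681 * 3086 = 8273566
Z2 = 2792 * 5558 = 15517936
R = (15517936 - 8273566) / (15517936 + 8273566) = 7244370 / 23791502 = 0.3045

0.3045


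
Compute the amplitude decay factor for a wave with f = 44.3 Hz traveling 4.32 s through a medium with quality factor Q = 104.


pi*f*t/Q = pi*44.3*4.32/104 = 5.781014
A/A0 = exp(-5.781014) = 0.003086

0.003086


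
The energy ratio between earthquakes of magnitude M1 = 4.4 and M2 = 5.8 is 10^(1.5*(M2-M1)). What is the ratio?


M2 - M1 = 5.8 - 4.4 = 1.4
1.5 * 1.4 = 2.1
ratio = 10^2.1 = 125.89

125.89


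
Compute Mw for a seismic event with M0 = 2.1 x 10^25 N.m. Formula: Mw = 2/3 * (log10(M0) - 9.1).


log10(M0) = log10(2.1 x 10^25) = 25.3222
Mw = 2/3 * (25.3222 - 9.1)
= 2/3 * 16.2222
= 10.81

10.81


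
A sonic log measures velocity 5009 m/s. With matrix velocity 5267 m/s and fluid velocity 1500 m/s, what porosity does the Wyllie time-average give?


1/V - 1/Vm = 1/5009 - 1/5267 = 9.78e-06
1/Vf - 1/Vm = 1/1500 - 1/5267 = 0.00047681
phi = 9.78e-06 / 0.00047681 = 0.0205

0.0205


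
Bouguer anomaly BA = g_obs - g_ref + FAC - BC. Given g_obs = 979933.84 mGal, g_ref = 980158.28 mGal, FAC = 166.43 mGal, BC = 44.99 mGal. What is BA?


BA = g_obs - g_ref + FAC - BC
= 979933.84 - 980158.28 + 166.43 - 44.99
= -103.0 mGal

-103.0


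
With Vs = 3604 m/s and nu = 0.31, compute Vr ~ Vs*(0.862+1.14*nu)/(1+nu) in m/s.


Numerator factor = 0.862 + 1.14*0.31 = 1.2154
Denominator = 1 + 0.31 = 1.31
Vr = 3604 * 1.2154 / 1.31 = 3343.74 m/s

3343.74


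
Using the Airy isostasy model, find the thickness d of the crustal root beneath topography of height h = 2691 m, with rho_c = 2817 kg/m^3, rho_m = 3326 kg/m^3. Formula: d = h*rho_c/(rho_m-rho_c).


rho_m - rho_c = 3326 - 2817 = 509
d = 2691 * 2817 / 509
= 7580547 / 509
= 14893.02 m

14893.02


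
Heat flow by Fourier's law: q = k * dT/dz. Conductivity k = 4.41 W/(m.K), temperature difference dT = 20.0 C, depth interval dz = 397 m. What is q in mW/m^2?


q = k * dT / dz * 1000
= 4.41 * 20.0 / 397 * 1000
= 0.222166 * 1000
= 222.1662 mW/m^2

222.1662


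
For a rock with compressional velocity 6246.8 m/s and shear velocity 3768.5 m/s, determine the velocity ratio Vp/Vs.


Vp/Vs = 6246.8 / 3768.5
= 1.6576

1.6576


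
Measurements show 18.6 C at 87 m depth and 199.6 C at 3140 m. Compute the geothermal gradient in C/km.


dT = 199.6 - 18.6 = 181.0 C
dz = 3140 - 87 = 3053 m
gradient = dT/dz * 1000 = 181.0/3053 * 1000 = 59.2859 C/km

59.2859


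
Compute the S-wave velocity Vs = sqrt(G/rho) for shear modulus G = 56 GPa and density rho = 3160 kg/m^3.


Convert G to Pa: G = 56e9 Pa
Compute G/rho = 56e9 / 3160 = 17721518.9873
Vs = sqrt(17721518.9873) = 4209.69 m/s

4209.69


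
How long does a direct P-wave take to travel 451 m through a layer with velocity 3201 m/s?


t = x / V
= 451 / 3201
= 0.1409 s

0.1409


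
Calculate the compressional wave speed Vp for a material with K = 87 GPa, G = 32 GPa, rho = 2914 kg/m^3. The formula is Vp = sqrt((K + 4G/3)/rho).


First compute the effective modulus:
K + 4G/3 = 87e9 + 4*32e9/3 = 129666666666.67 Pa
Then divide by density:
129666666666.67 / 2914 = 44497826.5843 Pa/(kg/m^3)
Take the square root:
Vp = sqrt(44497826.5843) = 6670.67 m/s

6670.67


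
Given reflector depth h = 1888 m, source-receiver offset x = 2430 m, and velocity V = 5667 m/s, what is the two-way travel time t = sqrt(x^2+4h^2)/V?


x^2 + 4h^2 = 2430^2 + 4*1888^2 = 5904900 + 14258176 = 20163076
sqrt(20163076) = 4490.3314
t = 4490.3314 / 5667 = 0.7924 s

0.7924


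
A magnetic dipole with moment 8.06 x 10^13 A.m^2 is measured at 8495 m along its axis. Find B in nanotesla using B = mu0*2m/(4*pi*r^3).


m = 8.06 x 10^13 = 80600000000000 A.m^2
2m = 161200000000000 A.m^2
r^3 = 8495^3 = 613041887375
B = (4pi*10^-7) * 161200000000000 / (4*pi * 613041887375) * 1e9
= 202569894.30347 / 7703711558880.49 * 1e9
= 26295.1037 nT

26295.1037


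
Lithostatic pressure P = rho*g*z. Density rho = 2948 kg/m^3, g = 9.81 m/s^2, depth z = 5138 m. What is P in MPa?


P = rho * g * z / 1e6
= 2948 * 9.81 * 5138 / 1e6
= 148590343.44 / 1e6
= 148.5903 MPa

148.5903


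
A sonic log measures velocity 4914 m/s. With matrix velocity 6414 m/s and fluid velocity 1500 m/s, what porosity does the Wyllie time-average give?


1/V - 1/Vm = 1/4914 - 1/6414 = 4.759e-05
1/Vf - 1/Vm = 1/1500 - 1/6414 = 0.00051076
phi = 4.759e-05 / 0.00051076 = 0.0932

0.0932


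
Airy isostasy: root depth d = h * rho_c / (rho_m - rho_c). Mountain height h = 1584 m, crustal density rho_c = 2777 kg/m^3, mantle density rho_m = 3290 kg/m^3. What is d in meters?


rho_m - rho_c = 3290 - 2777 = 513
d = 1584 * 2777 / 513
= 4398768 / 513
= 8574.6 m

8574.6


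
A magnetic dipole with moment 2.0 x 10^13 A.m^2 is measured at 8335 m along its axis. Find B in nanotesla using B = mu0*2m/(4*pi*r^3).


m = 2.0 x 10^13 = 20000000000000 A.m^2
2m = 40000000000000 A.m^2
r^3 = 8335^3 = 579050995375
B = (4pi*10^-7) * 40000000000000 / (4*pi * 579050995375) * 1e9
= 50265482.457437 / 7276569412495.83 * 1e9
= 6907.8545 nT

6907.8545


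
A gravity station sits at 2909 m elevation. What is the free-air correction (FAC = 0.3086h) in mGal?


FAC = 0.3086 * h
= 0.3086 * 2909
= 897.7174 mGal

897.7174


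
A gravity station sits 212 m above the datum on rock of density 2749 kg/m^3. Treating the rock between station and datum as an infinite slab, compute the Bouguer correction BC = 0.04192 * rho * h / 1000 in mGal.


BC = 0.04192 * rho * h / 1000
= 0.04192 * 2749 * 212 / 1000
= 24.4305 mGal

24.4305


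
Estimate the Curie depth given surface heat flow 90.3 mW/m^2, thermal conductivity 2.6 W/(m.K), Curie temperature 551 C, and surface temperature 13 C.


T_Curie - T_surf = 551 - 13 = 538 C
Convert q to W/m^2: 90.3 mW/m^2 = 0.0903 W/m^2
d = 538 * 2.6 / 0.0903 = 15490.59 m

15490.59


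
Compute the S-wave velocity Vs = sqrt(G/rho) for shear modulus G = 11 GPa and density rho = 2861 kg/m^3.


Convert G to Pa: G = 11e9 Pa
Compute G/rho = 11e9 / 2861 = 3844809.5072
Vs = sqrt(3844809.5072) = 1960.82 m/s

1960.82


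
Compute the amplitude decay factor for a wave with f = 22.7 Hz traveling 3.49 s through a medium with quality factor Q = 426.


pi*f*t/Q = pi*22.7*3.49/426 = 0.58424
A/A0 = exp(-0.58424) = 0.557529

0.557529


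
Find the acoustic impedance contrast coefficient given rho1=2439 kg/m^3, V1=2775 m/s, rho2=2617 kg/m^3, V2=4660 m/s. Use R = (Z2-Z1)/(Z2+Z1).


Z1 = 2439 * 2775 = 6768225
Z2 = 2617 * 4660 = 12195220
R = (12195220 - 6768225) / (12195220 + 6768225) = 5426995 / 18963445 = 0.2862

0.2862


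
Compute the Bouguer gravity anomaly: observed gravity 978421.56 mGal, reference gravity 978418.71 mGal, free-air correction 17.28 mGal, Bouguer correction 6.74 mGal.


BA = g_obs - g_ref + FAC - BC
= 978421.56 - 978418.71 + 17.28 - 6.74
= 13.39 mGal

13.39


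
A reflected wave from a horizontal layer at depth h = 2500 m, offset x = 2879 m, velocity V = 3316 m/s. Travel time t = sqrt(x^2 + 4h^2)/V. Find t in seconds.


x^2 + 4h^2 = 2879^2 + 4*2500^2 = 8288641 + 25000000 = 33288641
sqrt(33288641) = 5769.6309
t = 5769.6309 / 3316 = 1.7399 s

1.7399


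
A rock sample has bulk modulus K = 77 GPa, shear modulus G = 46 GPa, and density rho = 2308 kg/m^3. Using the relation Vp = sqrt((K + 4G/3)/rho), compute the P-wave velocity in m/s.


First compute the effective modulus:
K + 4G/3 = 77e9 + 4*46e9/3 = 138333333333.33 Pa
Then divide by density:
138333333333.33 / 2308 = 59936452.9174 Pa/(kg/m^3)
Take the square root:
Vp = sqrt(59936452.9174) = 7741.86 m/s

7741.86


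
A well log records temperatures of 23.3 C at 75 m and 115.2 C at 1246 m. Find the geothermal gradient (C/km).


dT = 115.2 - 23.3 = 91.9 C
dz = 1246 - 75 = 1171 m
gradient = dT/dz * 1000 = 91.9/1171 * 1000 = 78.4799 C/km

78.4799


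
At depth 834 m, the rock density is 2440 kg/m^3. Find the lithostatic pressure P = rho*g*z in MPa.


P = rho * g * z / 1e6
= 2440 * 9.81 * 834 / 1e6
= 19962957.6 / 1e6
= 19.963 MPa

19.963


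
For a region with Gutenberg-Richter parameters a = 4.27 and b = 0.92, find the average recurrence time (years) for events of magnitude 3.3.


log10(N) = 4.27 - 0.92*3.3 = 1.234
N = 10^1.234 = 17.139573
T = 1/N = 1/17.139573 = 0.0583 years

0.0583


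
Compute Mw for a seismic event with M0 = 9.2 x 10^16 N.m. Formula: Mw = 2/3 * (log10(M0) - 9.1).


log10(M0) = log10(9.2 x 10^16) = 16.9638
Mw = 2/3 * (16.9638 - 9.1)
= 2/3 * 7.8638
= 5.24

5.24


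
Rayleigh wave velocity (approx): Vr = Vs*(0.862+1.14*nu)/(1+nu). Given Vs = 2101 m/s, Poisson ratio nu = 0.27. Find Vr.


Numerator factor = 0.862 + 1.14*0.27 = 1.1698
Denominator = 1 + 0.27 = 1.27
Vr = 2101 * 1.1698 / 1.27 = 1935.24 m/s

1935.24


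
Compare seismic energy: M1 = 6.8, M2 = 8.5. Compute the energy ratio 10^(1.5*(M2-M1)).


M2 - M1 = 8.5 - 6.8 = 1.7
1.5 * 1.7 = 2.55
ratio = 10^2.55 = 354.81

354.81


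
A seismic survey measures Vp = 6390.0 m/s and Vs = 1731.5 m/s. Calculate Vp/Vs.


Vp/Vs = 6390.0 / 1731.5
= 3.6904

3.6904


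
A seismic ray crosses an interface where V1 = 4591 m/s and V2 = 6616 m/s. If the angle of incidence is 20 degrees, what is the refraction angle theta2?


sin(theta1) = sin(20 deg) = 0.34202
sin(theta2) = V2/V1 * sin(theta1) = 6616/4591 * 0.34202 = 0.492879
theta2 = arcsin(0.492879) = 29.53 degrees

29.53


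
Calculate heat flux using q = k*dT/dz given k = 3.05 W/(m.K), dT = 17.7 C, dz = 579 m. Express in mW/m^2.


q = k * dT / dz * 1000
= 3.05 * 17.7 / 579 * 1000
= 0.093238 * 1000
= 93.2383 mW/m^2

93.2383


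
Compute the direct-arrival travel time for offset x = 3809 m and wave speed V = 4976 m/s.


t = x / V
= 3809 / 4976
= 0.7655 s

0.7655


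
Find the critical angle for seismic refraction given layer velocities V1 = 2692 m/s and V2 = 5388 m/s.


V1/V2 = 2692/5388 = 0.499629
theta_c = arcsin(0.499629) = 29.9754 degrees

29.9754


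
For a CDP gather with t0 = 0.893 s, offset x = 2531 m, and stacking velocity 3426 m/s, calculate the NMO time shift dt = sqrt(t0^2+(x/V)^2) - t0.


x/Vnmo = 2531/3426 = 0.738762
(x/Vnmo)^2 = 0.54577
t0^2 = 0.797449
sqrt(0.797449 + 0.54577) = 1.158973
dt = 1.158973 - 0.893 = 0.265973

0.265973


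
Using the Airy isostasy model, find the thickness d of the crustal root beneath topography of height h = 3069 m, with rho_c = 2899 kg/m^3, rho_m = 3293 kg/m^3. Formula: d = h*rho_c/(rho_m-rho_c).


rho_m - rho_c = 3293 - 2899 = 394
d = 3069 * 2899 / 394
= 8897031 / 394
= 22581.3 m

22581.3


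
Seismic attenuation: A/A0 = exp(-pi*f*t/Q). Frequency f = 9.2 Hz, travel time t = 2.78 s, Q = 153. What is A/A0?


pi*f*t/Q = pi*9.2*2.78/153 = 0.525159
A/A0 = exp(-0.525159) = 0.591461

0.591461


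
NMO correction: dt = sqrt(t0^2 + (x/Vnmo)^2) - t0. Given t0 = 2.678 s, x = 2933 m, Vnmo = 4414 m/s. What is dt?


x/Vnmo = 2933/4414 = 0.664477
(x/Vnmo)^2 = 0.441529
t0^2 = 7.171684
sqrt(7.171684 + 0.441529) = 2.759205
dt = 2.759205 - 2.678 = 0.081205

0.081205


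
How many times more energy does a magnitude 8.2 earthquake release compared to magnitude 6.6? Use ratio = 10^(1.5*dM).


M2 - M1 = 8.2 - 6.6 = 1.6
1.5 * 1.6 = 2.4
ratio = 10^2.4 = 251.19

251.19


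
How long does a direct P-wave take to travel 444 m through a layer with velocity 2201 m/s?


t = x / V
= 444 / 2201
= 0.2017 s

0.2017


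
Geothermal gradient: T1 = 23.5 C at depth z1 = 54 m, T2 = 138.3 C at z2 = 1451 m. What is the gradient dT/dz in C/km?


dT = 138.3 - 23.5 = 114.8 C
dz = 1451 - 54 = 1397 m
gradient = dT/dz * 1000 = 114.8/1397 * 1000 = 82.1761 C/km

82.1761


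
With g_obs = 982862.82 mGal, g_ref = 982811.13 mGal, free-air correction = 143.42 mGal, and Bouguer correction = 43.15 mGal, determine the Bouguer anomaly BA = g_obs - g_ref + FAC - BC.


BA = g_obs - g_ref + FAC - BC
= 982862.82 - 982811.13 + 143.42 - 43.15
= 151.96 mGal

151.96


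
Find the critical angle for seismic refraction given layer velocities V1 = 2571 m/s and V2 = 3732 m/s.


V1/V2 = 2571/3732 = 0.688907
theta_c = arcsin(0.688907) = 43.5436 degrees

43.5436


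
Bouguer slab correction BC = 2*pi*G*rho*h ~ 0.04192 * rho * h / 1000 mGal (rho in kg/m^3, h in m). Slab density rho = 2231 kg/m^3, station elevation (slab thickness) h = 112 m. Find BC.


BC = 0.04192 * rho * h / 1000
= 0.04192 * 2231 * 112 / 1000
= 10.4746 mGal

10.4746


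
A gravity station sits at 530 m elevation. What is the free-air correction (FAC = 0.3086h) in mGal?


FAC = 0.3086 * h
= 0.3086 * 530
= 163.558 mGal

163.558


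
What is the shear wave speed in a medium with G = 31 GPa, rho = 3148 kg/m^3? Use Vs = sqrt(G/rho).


Convert G to Pa: G = 31e9 Pa
Compute G/rho = 31e9 / 3148 = 9847522.2363
Vs = sqrt(9847522.2363) = 3138.08 m/s

3138.08


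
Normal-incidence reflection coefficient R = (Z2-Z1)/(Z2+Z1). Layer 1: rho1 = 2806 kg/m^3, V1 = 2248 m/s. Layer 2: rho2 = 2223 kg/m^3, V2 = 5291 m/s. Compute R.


Z1 = 2806 * 2248 = 6307888
Z2 = 2223 * 5291 = 11761893
R = (11761893 - 6307888) / (11761893 + 6307888) = 5454005 / 18069781 = 0.3018

0.3018


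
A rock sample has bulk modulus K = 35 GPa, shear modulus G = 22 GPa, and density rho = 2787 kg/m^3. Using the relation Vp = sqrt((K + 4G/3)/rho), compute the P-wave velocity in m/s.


First compute the effective modulus:
K + 4G/3 = 35e9 + 4*22e9/3 = 64333333333.33 Pa
Then divide by density:
64333333333.33 / 2787 = 23083363.2341 Pa/(kg/m^3)
Take the square root:
Vp = sqrt(23083363.2341) = 4804.51 m/s

4804.51


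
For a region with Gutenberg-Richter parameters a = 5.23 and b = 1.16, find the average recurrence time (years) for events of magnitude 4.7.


log10(N) = 5.23 - 1.16*4.7 = -0.222
N = 10^-0.222 = 0.599791
T = 1/N = 1/0.599791 = 1.6672 years

1.6672


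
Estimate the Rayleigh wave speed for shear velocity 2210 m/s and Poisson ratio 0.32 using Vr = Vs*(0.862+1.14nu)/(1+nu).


Numerator factor = 0.862 + 1.14*0.32 = 1.2268
Denominator = 1 + 0.32 = 1.32
Vr = 2210 * 1.2268 / 1.32 = 2053.96 m/s

2053.96


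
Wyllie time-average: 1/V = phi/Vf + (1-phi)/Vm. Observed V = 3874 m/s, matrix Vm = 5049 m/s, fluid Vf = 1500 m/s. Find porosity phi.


1/V - 1/Vm = 1/3874 - 1/5049 = 6.007e-05
1/Vf - 1/Vm = 1/1500 - 1/5049 = 0.00046861
phi = 6.007e-05 / 0.00046861 = 0.1282

0.1282


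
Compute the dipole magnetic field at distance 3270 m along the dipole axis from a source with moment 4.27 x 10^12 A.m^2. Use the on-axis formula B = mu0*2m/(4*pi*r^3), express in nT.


m = 4.27 x 10^12 = 4270000000000 A.m^2
2m = 8540000000000 A.m^2
r^3 = 3270^3 = 34965783000
B = (4pi*10^-7) * 8540000000000 / (4*pi * 34965783000) * 1e9
= 10731680.504663 / 439392987999.26 * 1e9
= 24423.8775 nT

24423.8775


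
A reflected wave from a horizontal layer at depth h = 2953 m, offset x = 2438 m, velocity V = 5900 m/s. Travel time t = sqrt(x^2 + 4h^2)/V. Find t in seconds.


x^2 + 4h^2 = 2438^2 + 4*2953^2 = 5943844 + 34880836 = 40824680
sqrt(40824680) = 6389.4194
t = 6389.4194 / 5900 = 1.083 s

1.083


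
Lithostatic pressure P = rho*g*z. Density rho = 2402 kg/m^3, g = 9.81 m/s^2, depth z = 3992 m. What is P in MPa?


P = rho * g * z / 1e6
= 2402 * 9.81 * 3992 / 1e6
= 94065971.04 / 1e6
= 94.066 MPa

94.066


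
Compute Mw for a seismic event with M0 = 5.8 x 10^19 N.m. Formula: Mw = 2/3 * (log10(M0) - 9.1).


log10(M0) = log10(5.8 x 10^19) = 19.7634
Mw = 2/3 * (19.7634 - 9.1)
= 2/3 * 10.6634
= 7.11

7.11


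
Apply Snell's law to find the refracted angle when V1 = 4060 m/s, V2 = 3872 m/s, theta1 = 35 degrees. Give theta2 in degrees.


sin(theta1) = sin(35 deg) = 0.573576
sin(theta2) = V2/V1 * sin(theta1) = 3872/4060 * 0.573576 = 0.547017
theta2 = arcsin(0.547017) = 33.1626 degrees

33.1626


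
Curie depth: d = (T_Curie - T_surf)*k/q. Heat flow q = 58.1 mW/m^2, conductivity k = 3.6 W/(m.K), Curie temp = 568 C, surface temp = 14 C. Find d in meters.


T_Curie - T_surf = 568 - 14 = 554 C
Convert q to W/m^2: 58.1 mW/m^2 = 0.0581 W/m^2
d = 554 * 3.6 / 0.0581 = 34327.02 m

34327.02


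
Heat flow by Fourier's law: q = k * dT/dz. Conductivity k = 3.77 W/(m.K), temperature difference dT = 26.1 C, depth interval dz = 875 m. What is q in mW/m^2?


q = k * dT / dz * 1000
= 3.77 * 26.1 / 875 * 1000
= 0.112454 * 1000
= 112.4537 mW/m^2

112.4537


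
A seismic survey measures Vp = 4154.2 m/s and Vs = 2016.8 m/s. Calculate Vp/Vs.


Vp/Vs = 4154.2 / 2016.8
= 2.0598

2.0598


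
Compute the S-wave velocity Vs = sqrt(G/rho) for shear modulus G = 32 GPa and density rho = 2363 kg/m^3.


Convert G to Pa: G = 32e9 Pa
Compute G/rho = 32e9 / 2363 = 13542107.4905
Vs = sqrt(13542107.4905) = 3679.96 m/s

3679.96


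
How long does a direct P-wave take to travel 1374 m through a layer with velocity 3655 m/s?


t = x / V
= 1374 / 3655
= 0.3759 s

0.3759


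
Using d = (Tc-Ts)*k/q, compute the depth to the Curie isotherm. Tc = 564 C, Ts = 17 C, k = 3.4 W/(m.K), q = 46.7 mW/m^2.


T_Curie - T_surf = 564 - 17 = 547 C
Convert q to W/m^2: 46.7 mW/m^2 = 0.0467 W/m^2
d = 547 * 3.4 / 0.0467 = 39824.41 m

39824.41


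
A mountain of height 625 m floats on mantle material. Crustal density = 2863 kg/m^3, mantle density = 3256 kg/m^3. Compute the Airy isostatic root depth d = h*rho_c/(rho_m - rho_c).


rho_m - rho_c = 3256 - 2863 = 393
d = 625 * 2863 / 393
= 1789375 / 393
= 4553.12 m

4553.12


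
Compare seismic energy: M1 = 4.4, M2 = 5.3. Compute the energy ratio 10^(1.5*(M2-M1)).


M2 - M1 = 5.3 - 4.4 = 0.9
1.5 * 0.9 = 1.35
ratio = 10^1.35 = 22.39

22.39


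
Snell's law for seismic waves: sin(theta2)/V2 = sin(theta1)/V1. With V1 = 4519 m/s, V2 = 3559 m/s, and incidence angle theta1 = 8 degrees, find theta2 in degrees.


sin(theta1) = sin(8 deg) = 0.139173
sin(theta2) = V2/V1 * sin(theta1) = 3559/4519 * 0.139173 = 0.109608
theta2 = arcsin(0.109608) = 6.2927 degrees

6.2927


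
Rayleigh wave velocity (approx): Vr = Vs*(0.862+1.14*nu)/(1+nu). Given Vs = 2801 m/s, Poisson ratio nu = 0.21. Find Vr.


Numerator factor = 0.862 + 1.14*0.21 = 1.1014
Denominator = 1 + 0.21 = 1.21
Vr = 2801 * 1.1014 / 1.21 = 2549.6 m/s

2549.6


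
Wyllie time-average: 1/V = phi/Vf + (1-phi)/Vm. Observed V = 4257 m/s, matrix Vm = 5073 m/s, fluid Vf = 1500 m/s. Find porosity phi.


1/V - 1/Vm = 1/4257 - 1/5073 = 3.779e-05
1/Vf - 1/Vm = 1/1500 - 1/5073 = 0.00046954
phi = 3.779e-05 / 0.00046954 = 0.0805

0.0805


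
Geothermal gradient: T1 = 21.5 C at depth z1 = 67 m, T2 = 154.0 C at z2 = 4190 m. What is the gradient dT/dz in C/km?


dT = 154.0 - 21.5 = 132.5 C
dz = 4190 - 67 = 4123 m
gradient = dT/dz * 1000 = 132.5/4123 * 1000 = 32.1368 C/km

32.1368


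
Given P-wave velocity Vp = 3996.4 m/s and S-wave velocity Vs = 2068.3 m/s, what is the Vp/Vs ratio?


Vp/Vs = 3996.4 / 2068.3
= 1.9322

1.9322


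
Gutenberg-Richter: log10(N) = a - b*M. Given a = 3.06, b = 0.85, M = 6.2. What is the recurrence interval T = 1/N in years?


log10(N) = 3.06 - 0.85*6.2 = -2.21
N = 10^-2.21 = 0.006166
T = 1/N = 1/0.006166 = 162.181 years

162.181


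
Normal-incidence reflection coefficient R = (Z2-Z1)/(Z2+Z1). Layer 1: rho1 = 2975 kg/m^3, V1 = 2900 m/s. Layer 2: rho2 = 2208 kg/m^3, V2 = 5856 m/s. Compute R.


Z1 = 2975 * 2900 = 8627500
Z2 = 2208 * 5856 = 12930048
R = (12930048 - 8627500) / (12930048 + 8627500) = 4302548 / 21557548 = 0.1996

0.1996


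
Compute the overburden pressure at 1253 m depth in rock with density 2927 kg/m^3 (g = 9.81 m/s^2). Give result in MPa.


P = rho * g * z / 1e6
= 2927 * 9.81 * 1253 / 1e6
= 35978479.11 / 1e6
= 35.9785 MPa

35.9785


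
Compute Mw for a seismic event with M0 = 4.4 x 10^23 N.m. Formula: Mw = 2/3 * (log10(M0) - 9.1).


log10(M0) = log10(4.4 x 10^23) = 23.6435
Mw = 2/3 * (23.6435 - 9.1)
= 2/3 * 14.5435
= 9.7

9.7


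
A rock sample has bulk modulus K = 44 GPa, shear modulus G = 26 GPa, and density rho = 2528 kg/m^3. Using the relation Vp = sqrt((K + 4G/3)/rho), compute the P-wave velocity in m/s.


First compute the effective modulus:
K + 4G/3 = 44e9 + 4*26e9/3 = 78666666666.67 Pa
Then divide by density:
78666666666.67 / 2528 = 31118143.4599 Pa/(kg/m^3)
Take the square root:
Vp = sqrt(31118143.4599) = 5578.36 m/s

5578.36


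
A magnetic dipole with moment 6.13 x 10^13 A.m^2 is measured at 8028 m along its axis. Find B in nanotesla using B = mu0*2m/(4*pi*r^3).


m = 6.13 x 10^13 = 61300000000000 A.m^2
2m = 122600000000000 A.m^2
r^3 = 8028^3 = 517394837952
B = (4pi*10^-7) * 122600000000000 / (4*pi * 517394837952) * 1e9
= 154063703.732043 / 6501775287661.14 * 1e9
= 23695.6365 nT

23695.6365


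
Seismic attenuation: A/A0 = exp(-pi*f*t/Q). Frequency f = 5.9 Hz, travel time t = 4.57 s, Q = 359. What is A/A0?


pi*f*t/Q = pi*5.9*4.57/359 = 0.235952
A/A0 = exp(-0.235952) = 0.789819

0.789819


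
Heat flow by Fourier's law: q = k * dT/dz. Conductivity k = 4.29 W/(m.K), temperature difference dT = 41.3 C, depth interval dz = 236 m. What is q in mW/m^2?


q = k * dT / dz * 1000
= 4.29 * 41.3 / 236 * 1000
= 0.75075 * 1000
= 750.75 mW/m^2

750.75


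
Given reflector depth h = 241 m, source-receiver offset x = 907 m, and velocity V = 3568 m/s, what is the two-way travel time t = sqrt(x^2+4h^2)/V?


x^2 + 4h^2 = 907^2 + 4*241^2 = 822649 + 232324 = 1054973
sqrt(1054973) = 1027.1188
t = 1027.1188 / 3568 = 0.2879 s

0.2879


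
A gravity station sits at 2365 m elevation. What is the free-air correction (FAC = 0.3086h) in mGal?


FAC = 0.3086 * h
= 0.3086 * 2365
= 729.839 mGal

729.839


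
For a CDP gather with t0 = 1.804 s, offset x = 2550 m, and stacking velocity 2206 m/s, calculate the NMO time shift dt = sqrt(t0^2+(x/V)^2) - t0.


x/Vnmo = 2550/2206 = 1.155938
(x/Vnmo)^2 = 1.336193
t0^2 = 3.254416
sqrt(3.254416 + 1.336193) = 2.142571
dt = 2.142571 - 1.804 = 0.338571

0.338571


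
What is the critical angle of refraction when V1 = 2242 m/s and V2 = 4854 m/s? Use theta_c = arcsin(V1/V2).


V1/V2 = 2242/4854 = 0.461887
theta_c = arcsin(0.461887) = 27.5089 degrees

27.5089


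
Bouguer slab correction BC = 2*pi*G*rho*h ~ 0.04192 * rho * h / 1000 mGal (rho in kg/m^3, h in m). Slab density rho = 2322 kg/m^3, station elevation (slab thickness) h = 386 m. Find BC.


BC = 0.04192 * rho * h / 1000
= 0.04192 * 2322 * 386 / 1000
= 37.5726 mGal

37.5726


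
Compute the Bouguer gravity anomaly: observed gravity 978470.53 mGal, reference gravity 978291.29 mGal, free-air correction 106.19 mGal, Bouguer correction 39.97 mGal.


BA = g_obs - g_ref + FAC - BC
= 978470.53 - 978291.29 + 106.19 - 39.97
= 245.46 mGal

245.46


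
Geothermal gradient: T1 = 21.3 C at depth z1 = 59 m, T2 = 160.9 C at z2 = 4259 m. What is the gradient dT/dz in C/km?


dT = 160.9 - 21.3 = 139.6 C
dz = 4259 - 59 = 4200 m
gradient = dT/dz * 1000 = 139.6/4200 * 1000 = 33.2381 C/km

33.2381


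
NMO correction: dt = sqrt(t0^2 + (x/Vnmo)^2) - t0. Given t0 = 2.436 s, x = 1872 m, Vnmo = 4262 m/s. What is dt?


x/Vnmo = 1872/4262 = 0.43923
(x/Vnmo)^2 = 0.192923
t0^2 = 5.934096
sqrt(5.934096 + 0.192923) = 2.475282
dt = 2.475282 - 2.436 = 0.039282

0.039282


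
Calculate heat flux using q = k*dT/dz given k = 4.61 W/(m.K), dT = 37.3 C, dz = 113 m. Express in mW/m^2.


q = k * dT / dz * 1000
= 4.61 * 37.3 / 113 * 1000
= 1.521708 * 1000
= 1521.708 mW/m^2

1521.708


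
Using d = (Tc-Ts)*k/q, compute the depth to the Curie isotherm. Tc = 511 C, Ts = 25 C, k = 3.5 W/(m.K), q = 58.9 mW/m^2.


T_Curie - T_surf = 511 - 25 = 486 C
Convert q to W/m^2: 58.9 mW/m^2 = 0.0589 W/m^2
d = 486 * 3.5 / 0.0589 = 28879.46 m

28879.46


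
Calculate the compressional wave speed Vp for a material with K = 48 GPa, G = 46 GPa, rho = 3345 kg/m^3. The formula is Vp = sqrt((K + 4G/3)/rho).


First compute the effective modulus:
K + 4G/3 = 48e9 + 4*46e9/3 = 109333333333.33 Pa
Then divide by density:
109333333333.33 / 3345 = 32685600.3986 Pa/(kg/m^3)
Take the square root:
Vp = sqrt(32685600.3986) = 5717.13 m/s

5717.13


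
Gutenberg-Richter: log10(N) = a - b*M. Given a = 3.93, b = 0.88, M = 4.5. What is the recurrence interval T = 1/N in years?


log10(N) = 3.93 - 0.88*4.5 = -0.03
N = 10^-0.03 = 0.933254
T = 1/N = 1/0.933254 = 1.0715 years

1.0715


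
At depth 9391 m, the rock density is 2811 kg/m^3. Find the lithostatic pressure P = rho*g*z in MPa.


P = rho * g * z / 1e6
= 2811 * 9.81 * 9391 / 1e6
= 258965370.81 / 1e6
= 258.9654 MPa

258.9654


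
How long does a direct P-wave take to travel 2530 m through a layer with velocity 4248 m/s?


t = x / V
= 2530 / 4248
= 0.5956 s

0.5956


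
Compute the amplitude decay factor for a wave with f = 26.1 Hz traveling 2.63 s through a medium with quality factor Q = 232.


pi*f*t/Q = pi*26.1*2.63/232 = 0.929519
A/A0 = exp(-0.929519) = 0.394744

0.394744


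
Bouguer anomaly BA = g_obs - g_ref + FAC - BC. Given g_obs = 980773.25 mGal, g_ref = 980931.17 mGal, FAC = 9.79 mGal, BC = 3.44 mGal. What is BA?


BA = g_obs - g_ref + FAC - BC
= 980773.25 - 980931.17 + 9.79 - 3.44
= -151.57 mGal

-151.57


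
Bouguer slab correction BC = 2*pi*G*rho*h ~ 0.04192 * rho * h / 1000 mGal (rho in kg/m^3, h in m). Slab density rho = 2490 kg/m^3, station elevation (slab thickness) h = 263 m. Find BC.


BC = 0.04192 * rho * h / 1000
= 0.04192 * 2490 * 263 / 1000
= 27.4522 mGal

27.4522


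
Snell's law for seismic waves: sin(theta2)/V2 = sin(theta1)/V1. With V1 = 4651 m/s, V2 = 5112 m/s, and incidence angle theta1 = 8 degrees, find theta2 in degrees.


sin(theta1) = sin(8 deg) = 0.139173
sin(theta2) = V2/V1 * sin(theta1) = 5112/4651 * 0.139173 = 0.152968
theta2 = arcsin(0.152968) = 8.7989 degrees

8.7989


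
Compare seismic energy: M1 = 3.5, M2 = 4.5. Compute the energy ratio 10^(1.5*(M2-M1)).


M2 - M1 = 4.5 - 3.5 = 1.0
1.5 * 1.0 = 1.5
ratio = 10^1.5 = 31.62

31.62


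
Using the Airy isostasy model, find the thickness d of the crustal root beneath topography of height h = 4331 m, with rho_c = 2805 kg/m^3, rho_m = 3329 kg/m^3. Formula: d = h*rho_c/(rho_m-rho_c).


rho_m - rho_c = 3329 - 2805 = 524
d = 4331 * 2805 / 524
= 12148455 / 524
= 23184.07 m

23184.07


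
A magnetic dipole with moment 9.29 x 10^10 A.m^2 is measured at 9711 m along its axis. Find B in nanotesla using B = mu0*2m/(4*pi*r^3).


m = 9.29 x 10^10 = 92900000000 A.m^2
2m = 185800000000 A.m^2
r^3 = 9711^3 = 915781492431
B = (4pi*10^-7) * 185800000000 / (4*pi * 915781492431) * 1e9
= 233483.166015 / 11508049635658.91 * 1e9
= 20.2887 nT

20.2887


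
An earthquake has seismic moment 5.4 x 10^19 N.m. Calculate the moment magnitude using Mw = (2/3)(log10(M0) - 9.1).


log10(M0) = log10(5.4 x 10^19) = 19.7324
Mw = 2/3 * (19.7324 - 9.1)
= 2/3 * 10.6324
= 7.09

7.09


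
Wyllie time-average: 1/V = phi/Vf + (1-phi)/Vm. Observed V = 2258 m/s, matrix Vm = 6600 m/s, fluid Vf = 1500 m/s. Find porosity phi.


1/V - 1/Vm = 1/2258 - 1/6600 = 0.00029135
1/Vf - 1/Vm = 1/1500 - 1/6600 = 0.00051515
phi = 0.00029135 / 0.00051515 = 0.5656

0.5656


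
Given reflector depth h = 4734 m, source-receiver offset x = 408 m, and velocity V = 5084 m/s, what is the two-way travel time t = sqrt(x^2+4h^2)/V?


x^2 + 4h^2 = 408^2 + 4*4734^2 = 166464 + 89643024 = 89809488
sqrt(89809488) = 9476.7868
t = 9476.7868 / 5084 = 1.864 s

1.864


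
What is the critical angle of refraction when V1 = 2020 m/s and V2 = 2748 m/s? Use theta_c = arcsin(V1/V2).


V1/V2 = 2020/2748 = 0.73508
theta_c = arcsin(0.73508) = 47.314 degrees

47.314


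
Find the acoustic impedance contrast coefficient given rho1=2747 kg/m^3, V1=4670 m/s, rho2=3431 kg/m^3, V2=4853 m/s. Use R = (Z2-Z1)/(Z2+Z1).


Z1 = 2747 * 4670 = 12828490
Z2 = 3431 * 4853 = 16650643
R = (16650643 - 12828490) / (16650643 + 12828490) = 3822153 / 29479133 = 0.1297

0.1297


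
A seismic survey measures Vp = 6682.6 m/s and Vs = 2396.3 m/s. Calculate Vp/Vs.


Vp/Vs = 6682.6 / 2396.3
= 2.7887

2.7887


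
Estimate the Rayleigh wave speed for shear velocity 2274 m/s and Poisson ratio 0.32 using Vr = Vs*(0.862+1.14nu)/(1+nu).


Numerator factor = 0.862 + 1.14*0.32 = 1.2268
Denominator = 1 + 0.32 = 1.32
Vr = 2274 * 1.2268 / 1.32 = 2113.44 m/s

2113.44


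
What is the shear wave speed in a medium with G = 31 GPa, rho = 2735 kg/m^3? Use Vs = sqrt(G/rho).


Convert G to Pa: G = 31e9 Pa
Compute G/rho = 31e9 / 2735 = 11334552.1024
Vs = sqrt(11334552.1024) = 3366.68 m/s

3366.68


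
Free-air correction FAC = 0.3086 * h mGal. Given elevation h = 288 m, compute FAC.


FAC = 0.3086 * h
= 0.3086 * 288
= 88.8768 mGal

88.8768


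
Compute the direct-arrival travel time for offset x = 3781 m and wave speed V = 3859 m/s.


t = x / V
= 3781 / 3859
= 0.9798 s

0.9798


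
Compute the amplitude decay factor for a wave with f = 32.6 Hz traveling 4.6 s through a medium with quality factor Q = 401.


pi*f*t/Q = pi*32.6*4.6/401 = 1.174846
A/A0 = exp(-1.174846) = 0.308867

0.308867


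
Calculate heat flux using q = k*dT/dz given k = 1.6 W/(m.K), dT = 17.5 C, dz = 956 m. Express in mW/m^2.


q = k * dT / dz * 1000
= 1.6 * 17.5 / 956 * 1000
= 0.029289 * 1000
= 29.2887 mW/m^2

29.2887


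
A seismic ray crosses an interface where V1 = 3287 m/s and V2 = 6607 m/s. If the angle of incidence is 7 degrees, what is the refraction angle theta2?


sin(theta1) = sin(7 deg) = 0.121869
sin(theta2) = V2/V1 * sin(theta1) = 6607/3287 * 0.121869 = 0.244962
theta2 = arcsin(0.244962) = 14.1796 degrees

14.1796


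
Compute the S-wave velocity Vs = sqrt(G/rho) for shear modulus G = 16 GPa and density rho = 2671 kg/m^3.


Convert G to Pa: G = 16e9 Pa
Compute G/rho = 16e9 / 2671 = 5990265.818
Vs = sqrt(5990265.818) = 2447.5 m/s

2447.5


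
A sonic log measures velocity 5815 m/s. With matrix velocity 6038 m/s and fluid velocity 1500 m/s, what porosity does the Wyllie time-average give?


1/V - 1/Vm = 1/5815 - 1/6038 = 6.35e-06
1/Vf - 1/Vm = 1/1500 - 1/6038 = 0.00050105
phi = 6.35e-06 / 0.00050105 = 0.0127

0.0127


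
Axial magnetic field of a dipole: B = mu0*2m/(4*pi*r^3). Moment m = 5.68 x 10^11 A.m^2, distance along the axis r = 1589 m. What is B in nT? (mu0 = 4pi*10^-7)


m = 5.68 x 10^11 = 568000000000 A.m^2
2m = 1136000000000 A.m^2
r^3 = 1589^3 = 4012099469
B = (4pi*10^-7) * 1136000000000 / (4*pi * 4012099469) * 1e9
= 1427539.701791 / 50417528869.13 * 1e9
= 28314.3528 nT

28314.3528


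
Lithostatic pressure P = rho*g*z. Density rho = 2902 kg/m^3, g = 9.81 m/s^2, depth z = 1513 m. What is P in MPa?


P = rho * g * z / 1e6
= 2902 * 9.81 * 1513 / 1e6
= 43073022.06 / 1e6
= 43.073 MPa

43.073


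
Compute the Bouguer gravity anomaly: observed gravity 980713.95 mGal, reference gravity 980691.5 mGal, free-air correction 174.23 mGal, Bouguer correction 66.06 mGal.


BA = g_obs - g_ref + FAC - BC
= 980713.95 - 980691.5 + 174.23 - 66.06
= 130.62 mGal

130.62


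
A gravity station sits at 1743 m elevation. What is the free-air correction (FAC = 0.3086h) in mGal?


FAC = 0.3086 * h
= 0.3086 * 1743
= 537.8898 mGal

537.8898


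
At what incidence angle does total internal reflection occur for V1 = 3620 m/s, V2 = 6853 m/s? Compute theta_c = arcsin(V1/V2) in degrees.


V1/V2 = 3620/6853 = 0.528236
theta_c = arcsin(0.528236) = 31.8863 degrees

31.8863


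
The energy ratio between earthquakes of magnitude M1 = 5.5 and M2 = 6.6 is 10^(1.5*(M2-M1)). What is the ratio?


M2 - M1 = 6.6 - 5.5 = 1.1
1.5 * 1.1 = 1.65
ratio = 10^1.65 = 44.67

44.67


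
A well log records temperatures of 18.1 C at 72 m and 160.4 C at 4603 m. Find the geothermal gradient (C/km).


dT = 160.4 - 18.1 = 142.3 C
dz = 4603 - 72 = 4531 m
gradient = dT/dz * 1000 = 142.3/4531 * 1000 = 31.4059 C/km

31.4059


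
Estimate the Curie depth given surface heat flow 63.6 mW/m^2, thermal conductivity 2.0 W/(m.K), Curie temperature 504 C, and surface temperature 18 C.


T_Curie - T_surf = 504 - 18 = 486 C
Convert q to W/m^2: 63.6 mW/m^2 = 0.0636 W/m^2
d = 486 * 2.0 / 0.0636 = 15283.02 m

15283.02


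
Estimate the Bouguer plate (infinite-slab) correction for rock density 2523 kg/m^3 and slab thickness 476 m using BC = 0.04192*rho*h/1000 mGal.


BC = 0.04192 * rho * h / 1000
= 0.04192 * 2523 * 476 / 1000
= 50.3437 mGal

50.3437


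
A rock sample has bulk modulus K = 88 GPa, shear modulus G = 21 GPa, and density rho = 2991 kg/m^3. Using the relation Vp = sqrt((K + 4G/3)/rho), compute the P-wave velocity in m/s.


First compute the effective modulus:
K + 4G/3 = 88e9 + 4*21e9/3 = 116000000000.0 Pa
Then divide by density:
116000000000.0 / 2991 = 38783015.7138 Pa/(kg/m^3)
Take the square root:
Vp = sqrt(38783015.7138) = 6227.6 m/s

6227.6


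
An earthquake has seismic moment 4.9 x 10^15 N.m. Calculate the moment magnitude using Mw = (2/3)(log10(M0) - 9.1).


log10(M0) = log10(4.9 x 10^15) = 15.6902
Mw = 2/3 * (15.6902 - 9.1)
= 2/3 * 6.5902
= 4.39

4.39


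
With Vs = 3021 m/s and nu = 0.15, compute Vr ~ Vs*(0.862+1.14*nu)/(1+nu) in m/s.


Numerator factor = 0.862 + 1.14*0.15 = 1.033
Denominator = 1 + 0.15 = 1.15
Vr = 3021 * 1.033 / 1.15 = 2713.65 m/s

2713.65


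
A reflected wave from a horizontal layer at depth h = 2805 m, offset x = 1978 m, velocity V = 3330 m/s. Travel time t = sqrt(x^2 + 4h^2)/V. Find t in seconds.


x^2 + 4h^2 = 1978^2 + 4*2805^2 = 3912484 + 31472100 = 35384584
sqrt(35384584) = 5948.4943
t = 5948.4943 / 3330 = 1.7863 s

1.7863


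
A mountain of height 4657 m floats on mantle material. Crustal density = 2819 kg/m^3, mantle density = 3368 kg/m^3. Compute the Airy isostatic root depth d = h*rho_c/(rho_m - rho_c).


rho_m - rho_c = 3368 - 2819 = 549
d = 4657 * 2819 / 549
= 13128083 / 549
= 23912.72 m

23912.72


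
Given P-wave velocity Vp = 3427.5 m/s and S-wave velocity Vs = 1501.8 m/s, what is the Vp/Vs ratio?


Vp/Vs = 3427.5 / 1501.8
= 2.2823

2.2823


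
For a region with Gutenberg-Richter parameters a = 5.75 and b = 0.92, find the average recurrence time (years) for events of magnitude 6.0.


log10(N) = 5.75 - 0.92*6.0 = 0.23
N = 10^0.23 = 1.698244
T = 1/N = 1/1.698244 = 0.5888 years

0.5888


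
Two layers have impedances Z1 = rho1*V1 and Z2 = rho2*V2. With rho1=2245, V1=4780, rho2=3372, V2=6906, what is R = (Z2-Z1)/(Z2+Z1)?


Z1 = 2245 * 4780 = 10731100
Z2 = 3372 * 6906 = 23287032
R = (23287032 - 10731100) / (23287032 + 10731100) = 12555932 / 34018132 = 0.3691

0.3691


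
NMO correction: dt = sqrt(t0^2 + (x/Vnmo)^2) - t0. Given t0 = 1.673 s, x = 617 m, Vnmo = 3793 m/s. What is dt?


x/Vnmo = 617/3793 = 0.162668
(x/Vnmo)^2 = 0.026461
t0^2 = 2.798929
sqrt(2.798929 + 0.026461) = 1.68089
dt = 1.68089 - 1.673 = 0.00789

0.00789


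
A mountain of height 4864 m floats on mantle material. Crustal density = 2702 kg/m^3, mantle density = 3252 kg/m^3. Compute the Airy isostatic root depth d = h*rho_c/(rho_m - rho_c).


rho_m - rho_c = 3252 - 2702 = 550
d = 4864 * 2702 / 550
= 13142528 / 550
= 23895.51 m

23895.51


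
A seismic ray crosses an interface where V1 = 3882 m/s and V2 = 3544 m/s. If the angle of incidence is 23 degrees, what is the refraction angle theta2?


sin(theta1) = sin(23 deg) = 0.390731
sin(theta2) = V2/V1 * sin(theta1) = 3544/3882 * 0.390731 = 0.356711
theta2 = arcsin(0.356711) = 20.8983 degrees

20.8983


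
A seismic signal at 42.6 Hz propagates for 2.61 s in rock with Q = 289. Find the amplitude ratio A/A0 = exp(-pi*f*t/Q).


pi*f*t/Q = pi*42.6*2.61/289 = 1.208654
A/A0 = exp(-1.208654) = 0.298599

0.298599


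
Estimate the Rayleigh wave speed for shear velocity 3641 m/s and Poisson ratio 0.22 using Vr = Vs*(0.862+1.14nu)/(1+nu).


Numerator factor = 0.862 + 1.14*0.22 = 1.1128
Denominator = 1 + 0.22 = 1.22
Vr = 3641 * 1.1128 / 1.22 = 3321.07 m/s

3321.07


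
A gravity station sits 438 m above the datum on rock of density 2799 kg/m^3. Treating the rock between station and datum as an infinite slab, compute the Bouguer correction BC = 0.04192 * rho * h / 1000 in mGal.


BC = 0.04192 * rho * h / 1000
= 0.04192 * 2799 * 438 / 1000
= 51.3923 mGal

51.3923
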